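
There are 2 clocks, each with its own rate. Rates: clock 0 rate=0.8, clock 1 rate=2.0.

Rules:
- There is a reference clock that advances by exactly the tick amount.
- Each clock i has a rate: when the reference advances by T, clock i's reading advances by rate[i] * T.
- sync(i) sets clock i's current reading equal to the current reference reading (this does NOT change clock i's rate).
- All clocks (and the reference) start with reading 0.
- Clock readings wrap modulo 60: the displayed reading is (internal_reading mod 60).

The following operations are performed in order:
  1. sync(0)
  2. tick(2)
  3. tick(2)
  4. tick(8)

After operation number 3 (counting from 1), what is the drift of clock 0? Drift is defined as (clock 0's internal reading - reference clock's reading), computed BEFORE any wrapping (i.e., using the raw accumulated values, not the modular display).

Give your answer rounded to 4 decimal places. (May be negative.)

After op 1 sync(0): ref=0.0000 raw=[0.0000 0.0000]
After op 2 tick(2): ref=2.0000 raw=[1.6000 4.0000]
After op 3 tick(2): ref=4.0000 raw=[3.2000 8.0000]
Drift of clock 0 after op 3: 3.2000 - 4.0000 = -0.8000

Answer: -0.8000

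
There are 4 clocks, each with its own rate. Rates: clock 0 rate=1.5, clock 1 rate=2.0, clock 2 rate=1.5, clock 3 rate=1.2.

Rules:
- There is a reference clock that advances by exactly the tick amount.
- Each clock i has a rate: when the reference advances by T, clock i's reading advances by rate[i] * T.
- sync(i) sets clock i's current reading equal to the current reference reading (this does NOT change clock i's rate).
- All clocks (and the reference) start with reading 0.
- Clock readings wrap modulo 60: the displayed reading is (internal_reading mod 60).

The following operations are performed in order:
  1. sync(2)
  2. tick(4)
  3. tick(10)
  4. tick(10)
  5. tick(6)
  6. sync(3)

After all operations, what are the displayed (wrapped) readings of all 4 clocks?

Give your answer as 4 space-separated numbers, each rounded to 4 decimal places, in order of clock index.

Answer: 45.0000 0.0000 45.0000 30.0000

Derivation:
After op 1 sync(2): ref=0.0000 raw=[0.0000 0.0000 0.0000 0.0000]
After op 2 tick(4): ref=4.0000 raw=[6.0000 8.0000 6.0000 4.8000]
After op 3 tick(10): ref=14.0000 raw=[21.0000 28.0000 21.0000 16.8000]
After op 4 tick(10): ref=24.0000 raw=[36.0000 48.0000 36.0000 28.8000]
After op 5 tick(6): ref=30.0000 raw=[45.0000 60.0000 45.0000 36.0000]
After op 6 sync(3): ref=30.0000 raw=[45.0000 60.0000 45.0000 30.0000]
Wrap final raw readings (mod 60): 45.0000 mod 60 = 45.0000; 60.0000 mod 60 = 0.0000; 45.0000 mod 60 = 45.0000; 30.0000 mod 60 = 30.0000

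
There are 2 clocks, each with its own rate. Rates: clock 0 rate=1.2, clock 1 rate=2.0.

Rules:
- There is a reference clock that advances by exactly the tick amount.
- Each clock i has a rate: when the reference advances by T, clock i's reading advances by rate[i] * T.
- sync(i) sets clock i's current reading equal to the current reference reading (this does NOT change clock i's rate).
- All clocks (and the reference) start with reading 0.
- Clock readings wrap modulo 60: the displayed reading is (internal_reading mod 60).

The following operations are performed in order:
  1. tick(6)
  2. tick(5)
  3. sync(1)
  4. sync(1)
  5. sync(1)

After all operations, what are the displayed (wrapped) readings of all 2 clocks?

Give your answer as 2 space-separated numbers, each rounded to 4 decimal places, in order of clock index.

After op 1 tick(6): ref=6.0000 raw=[7.2000 12.0000]
After op 2 tick(5): ref=11.0000 raw=[13.2000 22.0000]
After op 3 sync(1): ref=11.0000 raw=[13.2000 11.0000]
After op 4 sync(1): ref=11.0000 raw=[13.2000 11.0000]
After op 5 sync(1): ref=11.0000 raw=[13.2000 11.0000]
Wrap final raw readings (mod 60): 13.2000 mod 60 = 13.2000; 11.0000 mod 60 = 11.0000

Answer: 13.2000 11.0000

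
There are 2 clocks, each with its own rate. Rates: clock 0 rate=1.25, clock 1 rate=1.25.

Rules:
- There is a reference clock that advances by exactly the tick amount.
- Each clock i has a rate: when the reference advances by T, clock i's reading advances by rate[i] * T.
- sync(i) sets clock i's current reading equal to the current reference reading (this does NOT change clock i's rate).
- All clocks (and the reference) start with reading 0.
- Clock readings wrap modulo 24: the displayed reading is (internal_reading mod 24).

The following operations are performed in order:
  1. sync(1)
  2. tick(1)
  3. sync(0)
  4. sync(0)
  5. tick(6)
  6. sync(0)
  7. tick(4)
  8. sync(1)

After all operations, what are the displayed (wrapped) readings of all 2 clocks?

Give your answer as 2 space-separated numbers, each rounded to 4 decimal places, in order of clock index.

After op 1 sync(1): ref=0.0000 raw=[0.0000 0.0000]
After op 2 tick(1): ref=1.0000 raw=[1.2500 1.2500]
After op 3 sync(0): ref=1.0000 raw=[1.0000 1.2500]
After op 4 sync(0): ref=1.0000 raw=[1.0000 1.2500]
After op 5 tick(6): ref=7.0000 raw=[8.5000 8.7500]
After op 6 sync(0): ref=7.0000 raw=[7.0000 8.7500]
After op 7 tick(4): ref=11.0000 raw=[12.0000 13.7500]
After op 8 sync(1): ref=11.0000 raw=[12.0000 11.0000]
Wrap final raw readings (mod 24): 12.0000 mod 24 = 12.0000; 11.0000 mod 24 = 11.0000

Answer: 12.0000 11.0000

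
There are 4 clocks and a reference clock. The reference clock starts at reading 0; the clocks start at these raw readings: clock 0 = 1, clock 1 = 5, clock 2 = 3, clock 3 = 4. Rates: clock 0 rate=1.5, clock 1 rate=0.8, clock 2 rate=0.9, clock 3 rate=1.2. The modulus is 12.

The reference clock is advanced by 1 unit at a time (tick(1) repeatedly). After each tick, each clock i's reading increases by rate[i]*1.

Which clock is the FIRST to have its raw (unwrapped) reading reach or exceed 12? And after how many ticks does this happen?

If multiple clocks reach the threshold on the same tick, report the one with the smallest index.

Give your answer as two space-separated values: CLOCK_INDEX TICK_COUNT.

clock 0: start=1, rate=1.5, needs 12-1 = 11; ticks = ceil(11/1.5) = ceil(7.3333) = 8; reading at tick 8 = 1 + 1.5*8 = 13.0000
clock 1: start=5, rate=0.8, needs 12-5 = 7; ticks = ceil(7/0.8) = ceil(8.7500) = 9; reading at tick 9 = 5 + 0.8*9 = 12.2000
clock 2: start=3, rate=0.9, needs 12-3 = 9; ticks = ceil(9/0.9) = ceil(10.0000) = 10; reading at tick 10 = 3 + 0.9*10 = 12.0000
clock 3: start=4, rate=1.2, needs 12-4 = 8; ticks = ceil(8/1.2) = ceil(6.6667) = 7; reading at tick 7 = 4 + 1.2*7 = 12.4000
Minimum tick count = 7; winners = [3]; smallest index = 3

Answer: 3 7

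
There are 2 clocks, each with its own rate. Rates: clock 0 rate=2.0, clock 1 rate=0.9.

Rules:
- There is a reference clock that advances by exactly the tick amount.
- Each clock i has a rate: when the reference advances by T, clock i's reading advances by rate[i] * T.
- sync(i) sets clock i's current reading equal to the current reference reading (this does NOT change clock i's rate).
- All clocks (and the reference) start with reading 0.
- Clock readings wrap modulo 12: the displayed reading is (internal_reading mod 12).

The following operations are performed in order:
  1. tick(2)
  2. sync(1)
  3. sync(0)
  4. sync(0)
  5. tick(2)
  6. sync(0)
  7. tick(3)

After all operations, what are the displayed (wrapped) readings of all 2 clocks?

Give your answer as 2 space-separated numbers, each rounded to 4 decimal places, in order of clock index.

Answer: 10.0000 6.5000

Derivation:
After op 1 tick(2): ref=2.0000 raw=[4.0000 1.8000]
After op 2 sync(1): ref=2.0000 raw=[4.0000 2.0000]
After op 3 sync(0): ref=2.0000 raw=[2.0000 2.0000]
After op 4 sync(0): ref=2.0000 raw=[2.0000 2.0000]
After op 5 tick(2): ref=4.0000 raw=[6.0000 3.8000]
After op 6 sync(0): ref=4.0000 raw=[4.0000 3.8000]
After op 7 tick(3): ref=7.0000 raw=[10.0000 6.5000]
Wrap final raw readings (mod 12): 10.0000 mod 12 = 10.0000; 6.5000 mod 12 = 6.5000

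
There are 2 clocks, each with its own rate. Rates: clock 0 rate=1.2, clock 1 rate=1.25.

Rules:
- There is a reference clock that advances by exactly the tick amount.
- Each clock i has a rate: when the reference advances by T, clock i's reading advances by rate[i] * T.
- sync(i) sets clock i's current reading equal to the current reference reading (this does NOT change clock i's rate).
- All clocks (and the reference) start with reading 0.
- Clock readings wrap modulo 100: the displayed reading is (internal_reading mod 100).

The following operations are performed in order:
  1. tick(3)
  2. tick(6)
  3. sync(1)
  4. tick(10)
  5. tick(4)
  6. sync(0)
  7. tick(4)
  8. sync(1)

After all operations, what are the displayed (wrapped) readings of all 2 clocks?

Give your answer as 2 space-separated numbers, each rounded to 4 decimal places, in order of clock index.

Answer: 27.8000 27.0000

Derivation:
After op 1 tick(3): ref=3.0000 raw=[3.6000 3.7500]
After op 2 tick(6): ref=9.0000 raw=[10.8000 11.2500]
After op 3 sync(1): ref=9.0000 raw=[10.8000 9.0000]
After op 4 tick(10): ref=19.0000 raw=[22.8000 21.5000]
After op 5 tick(4): ref=23.0000 raw=[27.6000 26.5000]
After op 6 sync(0): ref=23.0000 raw=[23.0000 26.5000]
After op 7 tick(4): ref=27.0000 raw=[27.8000 31.5000]
After op 8 sync(1): ref=27.0000 raw=[27.8000 27.0000]
Wrap final raw readings (mod 100): 27.8000 mod 100 = 27.8000; 27.0000 mod 100 = 27.0000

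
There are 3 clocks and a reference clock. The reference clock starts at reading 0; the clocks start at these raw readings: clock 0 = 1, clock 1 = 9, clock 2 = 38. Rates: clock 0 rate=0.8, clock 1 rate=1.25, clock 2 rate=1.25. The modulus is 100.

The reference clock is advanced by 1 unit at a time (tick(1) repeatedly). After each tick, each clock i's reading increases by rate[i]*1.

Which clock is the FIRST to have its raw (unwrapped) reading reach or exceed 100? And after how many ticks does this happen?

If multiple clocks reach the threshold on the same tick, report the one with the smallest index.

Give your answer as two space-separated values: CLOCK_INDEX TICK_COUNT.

clock 0: start=1, rate=0.8, needs 100-1 = 99; ticks = ceil(99/0.8) = ceil(123.7500) = 124; reading at tick 124 = 1 + 0.8*124 = 100.2000
clock 1: start=9, rate=1.25, needs 100-9 = 91; ticks = ceil(91/1.25) = ceil(72.8000) = 73; reading at tick 73 = 9 + 1.25*73 = 100.2500
clock 2: start=38, rate=1.25, needs 100-38 = 62; ticks = ceil(62/1.25) = ceil(49.6000) = 50; reading at tick 50 = 38 + 1.25*50 = 100.5000
Minimum tick count = 50; winners = [2]; smallest index = 2

Answer: 2 50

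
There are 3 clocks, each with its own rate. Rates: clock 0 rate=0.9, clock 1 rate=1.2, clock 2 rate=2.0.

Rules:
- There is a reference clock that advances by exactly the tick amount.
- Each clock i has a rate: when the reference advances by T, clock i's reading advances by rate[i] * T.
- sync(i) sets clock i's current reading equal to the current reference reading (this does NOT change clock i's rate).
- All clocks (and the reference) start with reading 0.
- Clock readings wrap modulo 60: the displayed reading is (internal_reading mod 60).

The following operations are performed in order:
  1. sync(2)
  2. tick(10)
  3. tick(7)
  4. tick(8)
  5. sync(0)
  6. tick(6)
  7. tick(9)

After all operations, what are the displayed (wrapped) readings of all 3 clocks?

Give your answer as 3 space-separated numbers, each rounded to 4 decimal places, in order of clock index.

Answer: 38.5000 48.0000 20.0000

Derivation:
After op 1 sync(2): ref=0.0000 raw=[0.0000 0.0000 0.0000]
After op 2 tick(10): ref=10.0000 raw=[9.0000 12.0000 20.0000]
After op 3 tick(7): ref=17.0000 raw=[15.3000 20.4000 34.0000]
After op 4 tick(8): ref=25.0000 raw=[22.5000 30.0000 50.0000]
After op 5 sync(0): ref=25.0000 raw=[25.0000 30.0000 50.0000]
After op 6 tick(6): ref=31.0000 raw=[30.4000 37.2000 62.0000]
After op 7 tick(9): ref=40.0000 raw=[38.5000 48.0000 80.0000]
Wrap final raw readings (mod 60): 38.5000 mod 60 = 38.5000; 48.0000 mod 60 = 48.0000; 80.0000 mod 60 = 20.0000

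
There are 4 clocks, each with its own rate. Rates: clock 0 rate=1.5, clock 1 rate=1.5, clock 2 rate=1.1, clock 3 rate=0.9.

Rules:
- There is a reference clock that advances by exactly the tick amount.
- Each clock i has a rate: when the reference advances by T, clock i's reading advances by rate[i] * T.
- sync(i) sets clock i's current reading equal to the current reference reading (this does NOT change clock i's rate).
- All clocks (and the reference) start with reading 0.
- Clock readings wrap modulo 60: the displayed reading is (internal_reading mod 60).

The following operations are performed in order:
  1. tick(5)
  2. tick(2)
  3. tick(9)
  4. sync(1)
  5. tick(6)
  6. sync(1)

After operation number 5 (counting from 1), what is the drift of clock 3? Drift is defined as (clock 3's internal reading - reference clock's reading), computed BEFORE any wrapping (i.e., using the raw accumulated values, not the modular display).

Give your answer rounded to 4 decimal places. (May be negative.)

After op 1 tick(5): ref=5.0000 raw=[7.5000 7.5000 5.5000 4.5000]
After op 2 tick(2): ref=7.0000 raw=[10.5000 10.5000 7.7000 6.3000]
After op 3 tick(9): ref=16.0000 raw=[24.0000 24.0000 17.6000 14.4000]
After op 4 sync(1): ref=16.0000 raw=[24.0000 16.0000 17.6000 14.4000]
After op 5 tick(6): ref=22.0000 raw=[33.0000 25.0000 24.2000 19.8000]
Drift of clock 3 after op 5: 19.8000 - 22.0000 = -2.2000

Answer: -2.2000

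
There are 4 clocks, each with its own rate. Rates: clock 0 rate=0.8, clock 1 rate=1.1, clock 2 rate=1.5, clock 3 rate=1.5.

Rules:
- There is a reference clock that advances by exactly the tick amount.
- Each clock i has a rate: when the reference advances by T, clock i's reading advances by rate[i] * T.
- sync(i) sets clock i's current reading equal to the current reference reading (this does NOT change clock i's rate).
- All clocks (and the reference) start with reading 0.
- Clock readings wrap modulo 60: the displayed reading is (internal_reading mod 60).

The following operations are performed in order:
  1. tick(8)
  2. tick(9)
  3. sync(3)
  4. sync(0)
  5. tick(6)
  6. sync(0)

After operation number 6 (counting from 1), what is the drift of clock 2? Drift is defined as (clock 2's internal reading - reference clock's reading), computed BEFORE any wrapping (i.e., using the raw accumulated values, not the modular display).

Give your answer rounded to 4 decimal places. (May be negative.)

After op 1 tick(8): ref=8.0000 raw=[6.4000 8.8000 12.0000 12.0000]
After op 2 tick(9): ref=17.0000 raw=[13.6000 18.7000 25.5000 25.5000]
After op 3 sync(3): ref=17.0000 raw=[13.6000 18.7000 25.5000 17.0000]
After op 4 sync(0): ref=17.0000 raw=[17.0000 18.7000 25.5000 17.0000]
After op 5 tick(6): ref=23.0000 raw=[21.8000 25.3000 34.5000 26.0000]
After op 6 sync(0): ref=23.0000 raw=[23.0000 25.3000 34.5000 26.0000]
Drift of clock 2 after op 6: 34.5000 - 23.0000 = 11.5000

Answer: 11.5000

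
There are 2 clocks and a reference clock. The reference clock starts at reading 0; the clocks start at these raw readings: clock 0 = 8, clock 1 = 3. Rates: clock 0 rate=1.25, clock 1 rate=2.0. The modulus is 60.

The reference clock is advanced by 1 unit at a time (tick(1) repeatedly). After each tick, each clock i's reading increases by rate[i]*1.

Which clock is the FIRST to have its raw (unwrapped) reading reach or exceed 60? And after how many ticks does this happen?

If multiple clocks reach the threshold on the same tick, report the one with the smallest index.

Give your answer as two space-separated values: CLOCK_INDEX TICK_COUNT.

Answer: 1 29

Derivation:
clock 0: start=8, rate=1.25, needs 60-8 = 52; ticks = ceil(52/1.25) = ceil(41.6000) = 42; reading at tick 42 = 8 + 1.25*42 = 60.5000
clock 1: start=3, rate=2.0, needs 60-3 = 57; ticks = ceil(57/2.0) = ceil(28.5000) = 29; reading at tick 29 = 3 + 2.0*29 = 61.0000
Minimum tick count = 29; winners = [1]; smallest index = 1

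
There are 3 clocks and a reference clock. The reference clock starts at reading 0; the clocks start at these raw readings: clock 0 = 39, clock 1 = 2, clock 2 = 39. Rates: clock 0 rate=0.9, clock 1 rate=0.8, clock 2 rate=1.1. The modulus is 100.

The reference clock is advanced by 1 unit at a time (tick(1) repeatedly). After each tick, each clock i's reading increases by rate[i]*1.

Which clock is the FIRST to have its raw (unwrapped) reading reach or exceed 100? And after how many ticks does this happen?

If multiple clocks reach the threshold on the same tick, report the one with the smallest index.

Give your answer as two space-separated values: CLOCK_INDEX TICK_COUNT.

clock 0: start=39, rate=0.9, needs 100-39 = 61; ticks = ceil(61/0.9) = ceil(67.7778) = 68; reading at tick 68 = 39 + 0.9*68 = 100.2000
clock 1: start=2, rate=0.8, needs 100-2 = 98; ticks = ceil(98/0.8) = ceil(122.5000) = 123; reading at tick 123 = 2 + 0.8*123 = 100.4000
clock 2: start=39, rate=1.1, needs 100-39 = 61; ticks = ceil(61/1.1) = ceil(55.4545) = 56; reading at tick 56 = 39 + 1.1*56 = 100.6000
Minimum tick count = 56; winners = [2]; smallest index = 2

Answer: 2 56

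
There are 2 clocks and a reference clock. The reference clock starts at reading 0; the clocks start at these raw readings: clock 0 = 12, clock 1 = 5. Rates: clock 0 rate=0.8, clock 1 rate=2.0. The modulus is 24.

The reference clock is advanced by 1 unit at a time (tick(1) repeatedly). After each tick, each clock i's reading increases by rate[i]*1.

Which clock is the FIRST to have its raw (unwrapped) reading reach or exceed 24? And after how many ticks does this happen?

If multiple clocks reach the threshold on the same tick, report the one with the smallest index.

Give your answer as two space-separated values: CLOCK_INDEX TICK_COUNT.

Answer: 1 10

Derivation:
clock 0: start=12, rate=0.8, needs 24-12 = 12; ticks = ceil(12/0.8) = ceil(15.0000) = 15; reading at tick 15 = 12 + 0.8*15 = 24.0000
clock 1: start=5, rate=2.0, needs 24-5 = 19; ticks = ceil(19/2.0) = ceil(9.5000) = 10; reading at tick 10 = 5 + 2.0*10 = 25.0000
Minimum tick count = 10; winners = [1]; smallest index = 1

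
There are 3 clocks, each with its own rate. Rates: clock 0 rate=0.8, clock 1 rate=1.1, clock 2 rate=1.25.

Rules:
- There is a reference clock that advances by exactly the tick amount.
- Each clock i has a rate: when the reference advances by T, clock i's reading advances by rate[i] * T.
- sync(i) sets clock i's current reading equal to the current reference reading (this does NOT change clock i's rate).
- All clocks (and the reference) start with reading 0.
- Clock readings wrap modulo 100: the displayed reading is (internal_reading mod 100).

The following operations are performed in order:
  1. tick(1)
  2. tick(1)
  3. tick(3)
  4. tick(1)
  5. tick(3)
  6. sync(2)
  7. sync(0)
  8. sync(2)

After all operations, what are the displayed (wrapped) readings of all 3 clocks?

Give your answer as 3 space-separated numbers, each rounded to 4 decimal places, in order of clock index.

After op 1 tick(1): ref=1.0000 raw=[0.8000 1.1000 1.2500]
After op 2 tick(1): ref=2.0000 raw=[1.6000 2.2000 2.5000]
After op 3 tick(3): ref=5.0000 raw=[4.0000 5.5000 6.2500]
After op 4 tick(1): ref=6.0000 raw=[4.8000 6.6000 7.5000]
After op 5 tick(3): ref=9.0000 raw=[7.2000 9.9000 11.2500]
After op 6 sync(2): ref=9.0000 raw=[7.2000 9.9000 9.0000]
After op 7 sync(0): ref=9.0000 raw=[9.0000 9.9000 9.0000]
After op 8 sync(2): ref=9.0000 raw=[9.0000 9.9000 9.0000]
Wrap final raw readings (mod 100): 9.0000 mod 100 = 9.0000; 9.9000 mod 100 = 9.9000; 9.0000 mod 100 = 9.0000

Answer: 9.0000 9.9000 9.0000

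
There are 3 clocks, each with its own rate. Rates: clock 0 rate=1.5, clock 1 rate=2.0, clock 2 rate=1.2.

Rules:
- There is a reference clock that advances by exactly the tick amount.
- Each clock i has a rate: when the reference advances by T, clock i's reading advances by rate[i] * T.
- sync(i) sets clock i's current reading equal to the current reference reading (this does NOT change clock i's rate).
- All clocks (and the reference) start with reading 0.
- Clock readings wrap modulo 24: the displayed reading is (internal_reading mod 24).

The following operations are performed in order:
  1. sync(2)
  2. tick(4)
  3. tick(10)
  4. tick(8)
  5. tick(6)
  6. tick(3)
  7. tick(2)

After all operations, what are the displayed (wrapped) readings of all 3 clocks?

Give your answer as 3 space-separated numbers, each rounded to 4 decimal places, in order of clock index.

Answer: 1.5000 18.0000 15.6000

Derivation:
After op 1 sync(2): ref=0.0000 raw=[0.0000 0.0000 0.0000]
After op 2 tick(4): ref=4.0000 raw=[6.0000 8.0000 4.8000]
After op 3 tick(10): ref=14.0000 raw=[21.0000 28.0000 16.8000]
After op 4 tick(8): ref=22.0000 raw=[33.0000 44.0000 26.4000]
After op 5 tick(6): ref=28.0000 raw=[42.0000 56.0000 33.6000]
After op 6 tick(3): ref=31.0000 raw=[46.5000 62.0000 37.2000]
After op 7 tick(2): ref=33.0000 raw=[49.5000 66.0000 39.6000]
Wrap final raw readings (mod 24): 49.5000 mod 24 = 1.5000; 66.0000 mod 24 = 18.0000; 39.6000 mod 24 = 15.6000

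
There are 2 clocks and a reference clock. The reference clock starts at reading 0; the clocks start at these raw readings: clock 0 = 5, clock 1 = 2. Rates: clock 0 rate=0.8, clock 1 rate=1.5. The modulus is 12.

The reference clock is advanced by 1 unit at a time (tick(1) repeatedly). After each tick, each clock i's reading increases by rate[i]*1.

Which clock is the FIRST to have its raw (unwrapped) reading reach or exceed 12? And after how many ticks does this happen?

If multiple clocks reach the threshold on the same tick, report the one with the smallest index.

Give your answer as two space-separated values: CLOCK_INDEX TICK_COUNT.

Answer: 1 7

Derivation:
clock 0: start=5, rate=0.8, needs 12-5 = 7; ticks = ceil(7/0.8) = ceil(8.7500) = 9; reading at tick 9 = 5 + 0.8*9 = 12.2000
clock 1: start=2, rate=1.5, needs 12-2 = 10; ticks = ceil(10/1.5) = ceil(6.6667) = 7; reading at tick 7 = 2 + 1.5*7 = 12.5000
Minimum tick count = 7; winners = [1]; smallest index = 1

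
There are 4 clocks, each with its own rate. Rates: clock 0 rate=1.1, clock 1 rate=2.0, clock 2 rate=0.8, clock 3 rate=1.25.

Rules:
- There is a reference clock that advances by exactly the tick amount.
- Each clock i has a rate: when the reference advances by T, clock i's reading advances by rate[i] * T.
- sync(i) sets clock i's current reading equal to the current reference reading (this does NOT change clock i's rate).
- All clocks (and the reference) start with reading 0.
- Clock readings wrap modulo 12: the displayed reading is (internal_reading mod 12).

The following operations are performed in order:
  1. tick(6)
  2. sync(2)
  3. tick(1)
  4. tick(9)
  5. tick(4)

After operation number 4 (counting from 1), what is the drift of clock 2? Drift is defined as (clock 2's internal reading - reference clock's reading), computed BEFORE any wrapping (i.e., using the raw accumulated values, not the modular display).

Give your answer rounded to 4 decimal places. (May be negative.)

Answer: -2.0000

Derivation:
After op 1 tick(6): ref=6.0000 raw=[6.6000 12.0000 4.8000 7.5000]
After op 2 sync(2): ref=6.0000 raw=[6.6000 12.0000 6.0000 7.5000]
After op 3 tick(1): ref=7.0000 raw=[7.7000 14.0000 6.8000 8.7500]
After op 4 tick(9): ref=16.0000 raw=[17.6000 32.0000 14.0000 20.0000]
Drift of clock 2 after op 4: 14.0000 - 16.0000 = -2.0000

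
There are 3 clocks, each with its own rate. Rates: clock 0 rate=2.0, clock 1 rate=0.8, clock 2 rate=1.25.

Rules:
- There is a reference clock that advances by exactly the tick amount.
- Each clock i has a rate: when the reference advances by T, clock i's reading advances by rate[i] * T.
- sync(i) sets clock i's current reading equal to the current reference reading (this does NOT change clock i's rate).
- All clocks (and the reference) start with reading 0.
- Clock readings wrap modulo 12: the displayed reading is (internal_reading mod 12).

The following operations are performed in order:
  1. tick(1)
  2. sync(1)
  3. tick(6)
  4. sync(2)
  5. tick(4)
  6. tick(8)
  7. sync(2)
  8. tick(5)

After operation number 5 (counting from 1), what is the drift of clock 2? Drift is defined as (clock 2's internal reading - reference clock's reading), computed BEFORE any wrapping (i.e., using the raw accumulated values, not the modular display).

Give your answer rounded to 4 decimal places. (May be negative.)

After op 1 tick(1): ref=1.0000 raw=[2.0000 0.8000 1.2500]
After op 2 sync(1): ref=1.0000 raw=[2.0000 1.0000 1.2500]
After op 3 tick(6): ref=7.0000 raw=[14.0000 5.8000 8.7500]
After op 4 sync(2): ref=7.0000 raw=[14.0000 5.8000 7.0000]
After op 5 tick(4): ref=11.0000 raw=[22.0000 9.0000 12.0000]
Drift of clock 2 after op 5: 12.0000 - 11.0000 = 1.0000

Answer: 1.0000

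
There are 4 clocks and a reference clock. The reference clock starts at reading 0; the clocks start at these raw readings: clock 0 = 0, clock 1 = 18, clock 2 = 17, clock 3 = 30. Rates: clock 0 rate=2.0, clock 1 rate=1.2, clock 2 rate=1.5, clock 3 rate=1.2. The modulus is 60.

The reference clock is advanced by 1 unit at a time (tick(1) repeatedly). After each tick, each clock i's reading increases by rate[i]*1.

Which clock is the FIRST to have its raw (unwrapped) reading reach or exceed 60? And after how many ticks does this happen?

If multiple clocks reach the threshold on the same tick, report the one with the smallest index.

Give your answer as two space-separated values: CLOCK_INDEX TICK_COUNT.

clock 0: start=0, rate=2.0, needs 60-0 = 60; ticks = ceil(60/2.0) = ceil(30.0000) = 30; reading at tick 30 = 0 + 2.0*30 = 60.0000
clock 1: start=18, rate=1.2, needs 60-18 = 42; ticks = ceil(42/1.2) = ceil(35.0000) = 35; reading at tick 35 = 18 + 1.2*35 = 60.0000
clock 2: start=17, rate=1.5, needs 60-17 = 43; ticks = ceil(43/1.5) = ceil(28.6667) = 29; reading at tick 29 = 17 + 1.5*29 = 60.5000
clock 3: start=30, rate=1.2, needs 60-30 = 30; ticks = ceil(30/1.2) = ceil(25.0000) = 25; reading at tick 25 = 30 + 1.2*25 = 60.0000
Minimum tick count = 25; winners = [3]; smallest index = 3

Answer: 3 25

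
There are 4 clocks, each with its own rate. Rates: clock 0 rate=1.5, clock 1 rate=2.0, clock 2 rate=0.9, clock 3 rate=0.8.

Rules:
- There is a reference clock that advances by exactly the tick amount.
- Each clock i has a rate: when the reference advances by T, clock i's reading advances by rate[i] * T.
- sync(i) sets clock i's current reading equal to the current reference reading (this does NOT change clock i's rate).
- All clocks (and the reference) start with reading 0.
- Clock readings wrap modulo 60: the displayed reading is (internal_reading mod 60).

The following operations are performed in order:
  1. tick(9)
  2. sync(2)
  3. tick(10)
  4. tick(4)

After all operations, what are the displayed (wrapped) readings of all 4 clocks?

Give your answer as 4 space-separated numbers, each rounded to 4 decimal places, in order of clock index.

After op 1 tick(9): ref=9.0000 raw=[13.5000 18.0000 8.1000 7.2000]
After op 2 sync(2): ref=9.0000 raw=[13.5000 18.0000 9.0000 7.2000]
After op 3 tick(10): ref=19.0000 raw=[28.5000 38.0000 18.0000 15.2000]
After op 4 tick(4): ref=23.0000 raw=[34.5000 46.0000 21.6000 18.4000]
Wrap final raw readings (mod 60): 34.5000 mod 60 = 34.5000; 46.0000 mod 60 = 46.0000; 21.6000 mod 60 = 21.6000; 18.4000 mod 60 = 18.4000

Answer: 34.5000 46.0000 21.6000 18.4000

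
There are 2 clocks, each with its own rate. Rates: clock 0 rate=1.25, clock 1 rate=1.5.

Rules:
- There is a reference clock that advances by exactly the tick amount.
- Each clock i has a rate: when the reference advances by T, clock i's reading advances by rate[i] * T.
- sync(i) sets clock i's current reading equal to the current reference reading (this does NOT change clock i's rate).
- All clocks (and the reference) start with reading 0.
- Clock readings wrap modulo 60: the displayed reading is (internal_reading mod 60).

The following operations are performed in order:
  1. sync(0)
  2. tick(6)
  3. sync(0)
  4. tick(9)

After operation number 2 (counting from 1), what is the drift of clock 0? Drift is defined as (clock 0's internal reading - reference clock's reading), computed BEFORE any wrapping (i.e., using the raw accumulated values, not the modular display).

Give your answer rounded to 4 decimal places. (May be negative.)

Answer: 1.5000

Derivation:
After op 1 sync(0): ref=0.0000 raw=[0.0000 0.0000]
After op 2 tick(6): ref=6.0000 raw=[7.5000 9.0000]
Drift of clock 0 after op 2: 7.5000 - 6.0000 = 1.5000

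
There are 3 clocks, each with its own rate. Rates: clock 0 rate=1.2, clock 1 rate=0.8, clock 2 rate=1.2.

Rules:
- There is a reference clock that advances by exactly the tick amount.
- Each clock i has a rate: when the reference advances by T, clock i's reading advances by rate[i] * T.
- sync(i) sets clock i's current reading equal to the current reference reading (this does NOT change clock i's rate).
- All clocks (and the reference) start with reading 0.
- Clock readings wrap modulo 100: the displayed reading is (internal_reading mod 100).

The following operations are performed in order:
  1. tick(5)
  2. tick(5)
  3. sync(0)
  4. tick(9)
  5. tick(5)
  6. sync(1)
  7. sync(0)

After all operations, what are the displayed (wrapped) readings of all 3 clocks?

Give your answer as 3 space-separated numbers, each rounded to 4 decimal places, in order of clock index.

After op 1 tick(5): ref=5.0000 raw=[6.0000 4.0000 6.0000]
After op 2 tick(5): ref=10.0000 raw=[12.0000 8.0000 12.0000]
After op 3 sync(0): ref=10.0000 raw=[10.0000 8.0000 12.0000]
After op 4 tick(9): ref=19.0000 raw=[20.8000 15.2000 22.8000]
After op 5 tick(5): ref=24.0000 raw=[26.8000 19.2000 28.8000]
After op 6 sync(1): ref=24.0000 raw=[26.8000 24.0000 28.8000]
After op 7 sync(0): ref=24.0000 raw=[24.0000 24.0000 28.8000]
Wrap final raw readings (mod 100): 24.0000 mod 100 = 24.0000; 24.0000 mod 100 = 24.0000; 28.8000 mod 100 = 28.8000

Answer: 24.0000 24.0000 28.8000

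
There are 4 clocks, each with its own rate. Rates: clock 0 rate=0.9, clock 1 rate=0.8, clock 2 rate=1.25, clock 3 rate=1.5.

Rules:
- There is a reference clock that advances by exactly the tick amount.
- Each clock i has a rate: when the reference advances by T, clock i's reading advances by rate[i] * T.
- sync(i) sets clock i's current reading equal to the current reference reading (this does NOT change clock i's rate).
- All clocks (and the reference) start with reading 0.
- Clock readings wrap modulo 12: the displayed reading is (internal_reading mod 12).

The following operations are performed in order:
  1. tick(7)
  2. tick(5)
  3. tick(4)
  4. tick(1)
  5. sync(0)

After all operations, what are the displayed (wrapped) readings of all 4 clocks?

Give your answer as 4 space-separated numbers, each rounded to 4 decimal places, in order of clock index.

After op 1 tick(7): ref=7.0000 raw=[6.3000 5.6000 8.7500 10.5000]
After op 2 tick(5): ref=12.0000 raw=[10.8000 9.6000 15.0000 18.0000]
After op 3 tick(4): ref=16.0000 raw=[14.4000 12.8000 20.0000 24.0000]
After op 4 tick(1): ref=17.0000 raw=[15.3000 13.6000 21.2500 25.5000]
After op 5 sync(0): ref=17.0000 raw=[17.0000 13.6000 21.2500 25.5000]
Wrap final raw readings (mod 12): 17.0000 mod 12 = 5.0000; 13.6000 mod 12 = 1.6000; 21.2500 mod 12 = 9.2500; 25.5000 mod 12 = 1.5000

Answer: 5.0000 1.6000 9.2500 1.5000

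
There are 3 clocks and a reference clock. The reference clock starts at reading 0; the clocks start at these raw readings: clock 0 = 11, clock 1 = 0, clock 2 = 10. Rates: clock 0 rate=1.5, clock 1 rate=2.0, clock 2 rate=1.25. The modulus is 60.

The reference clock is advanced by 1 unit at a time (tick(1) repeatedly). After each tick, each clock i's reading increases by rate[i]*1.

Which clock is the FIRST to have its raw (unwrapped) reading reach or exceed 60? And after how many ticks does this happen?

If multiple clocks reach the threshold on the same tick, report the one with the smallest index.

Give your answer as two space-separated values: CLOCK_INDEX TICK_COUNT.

Answer: 1 30

Derivation:
clock 0: start=11, rate=1.5, needs 60-11 = 49; ticks = ceil(49/1.5) = ceil(32.6667) = 33; reading at tick 33 = 11 + 1.5*33 = 60.5000
clock 1: start=0, rate=2.0, needs 60-0 = 60; ticks = ceil(60/2.0) = ceil(30.0000) = 30; reading at tick 30 = 0 + 2.0*30 = 60.0000
clock 2: start=10, rate=1.25, needs 60-10 = 50; ticks = ceil(50/1.25) = ceil(40.0000) = 40; reading at tick 40 = 10 + 1.25*40 = 60.0000
Minimum tick count = 30; winners = [1]; smallest index = 1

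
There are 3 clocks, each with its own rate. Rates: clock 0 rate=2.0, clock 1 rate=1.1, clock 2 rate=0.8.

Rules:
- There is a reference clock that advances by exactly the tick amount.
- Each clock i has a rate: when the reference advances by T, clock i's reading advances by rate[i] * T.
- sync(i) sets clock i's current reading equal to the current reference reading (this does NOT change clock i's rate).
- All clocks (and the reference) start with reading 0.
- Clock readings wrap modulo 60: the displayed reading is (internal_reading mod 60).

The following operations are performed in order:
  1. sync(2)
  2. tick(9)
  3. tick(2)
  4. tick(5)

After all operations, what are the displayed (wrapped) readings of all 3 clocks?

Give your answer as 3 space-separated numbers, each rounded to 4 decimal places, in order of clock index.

After op 1 sync(2): ref=0.0000 raw=[0.0000 0.0000 0.0000]
After op 2 tick(9): ref=9.0000 raw=[18.0000 9.9000 7.2000]
After op 3 tick(2): ref=11.0000 raw=[22.0000 12.1000 8.8000]
After op 4 tick(5): ref=16.0000 raw=[32.0000 17.6000 12.8000]
Wrap final raw readings (mod 60): 32.0000 mod 60 = 32.0000; 17.6000 mod 60 = 17.6000; 12.8000 mod 60 = 12.8000

Answer: 32.0000 17.6000 12.8000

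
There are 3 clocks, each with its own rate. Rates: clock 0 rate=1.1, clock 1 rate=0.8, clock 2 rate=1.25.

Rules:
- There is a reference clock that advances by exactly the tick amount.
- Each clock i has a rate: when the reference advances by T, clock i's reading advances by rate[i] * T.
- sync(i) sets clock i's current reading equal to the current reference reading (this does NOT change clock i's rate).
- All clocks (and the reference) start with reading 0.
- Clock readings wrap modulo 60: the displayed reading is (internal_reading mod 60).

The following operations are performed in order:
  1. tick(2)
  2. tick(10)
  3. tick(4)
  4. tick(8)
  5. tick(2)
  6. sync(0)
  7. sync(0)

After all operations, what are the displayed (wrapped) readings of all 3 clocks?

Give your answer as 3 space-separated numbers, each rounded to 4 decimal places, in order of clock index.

Answer: 26.0000 20.8000 32.5000

Derivation:
After op 1 tick(2): ref=2.0000 raw=[2.2000 1.6000 2.5000]
After op 2 tick(10): ref=12.0000 raw=[13.2000 9.6000 15.0000]
After op 3 tick(4): ref=16.0000 raw=[17.6000 12.8000 20.0000]
After op 4 tick(8): ref=24.0000 raw=[26.4000 19.2000 30.0000]
After op 5 tick(2): ref=26.0000 raw=[28.6000 20.8000 32.5000]
After op 6 sync(0): ref=26.0000 raw=[26.0000 20.8000 32.5000]
After op 7 sync(0): ref=26.0000 raw=[26.0000 20.8000 32.5000]
Wrap final raw readings (mod 60): 26.0000 mod 60 = 26.0000; 20.8000 mod 60 = 20.8000; 32.5000 mod 60 = 32.5000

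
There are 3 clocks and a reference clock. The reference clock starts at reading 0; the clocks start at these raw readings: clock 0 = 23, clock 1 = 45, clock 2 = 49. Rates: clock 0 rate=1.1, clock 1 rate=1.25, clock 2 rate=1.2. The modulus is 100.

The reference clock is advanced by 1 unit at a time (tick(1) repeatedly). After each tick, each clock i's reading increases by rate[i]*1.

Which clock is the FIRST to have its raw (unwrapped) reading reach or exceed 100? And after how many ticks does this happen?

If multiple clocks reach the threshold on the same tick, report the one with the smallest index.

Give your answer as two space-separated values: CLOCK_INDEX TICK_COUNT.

Answer: 2 43

Derivation:
clock 0: start=23, rate=1.1, needs 100-23 = 77; ticks = ceil(77/1.1) = ceil(70.0000) = 70; reading at tick 70 = 23 + 1.1*70 = 100.0000
clock 1: start=45, rate=1.25, needs 100-45 = 55; ticks = ceil(55/1.25) = ceil(44.0000) = 44; reading at tick 44 = 45 + 1.25*44 = 100.0000
clock 2: start=49, rate=1.2, needs 100-49 = 51; ticks = ceil(51/1.2) = ceil(42.5000) = 43; reading at tick 43 = 49 + 1.2*43 = 100.6000
Minimum tick count = 43; winners = [2]; smallest index = 2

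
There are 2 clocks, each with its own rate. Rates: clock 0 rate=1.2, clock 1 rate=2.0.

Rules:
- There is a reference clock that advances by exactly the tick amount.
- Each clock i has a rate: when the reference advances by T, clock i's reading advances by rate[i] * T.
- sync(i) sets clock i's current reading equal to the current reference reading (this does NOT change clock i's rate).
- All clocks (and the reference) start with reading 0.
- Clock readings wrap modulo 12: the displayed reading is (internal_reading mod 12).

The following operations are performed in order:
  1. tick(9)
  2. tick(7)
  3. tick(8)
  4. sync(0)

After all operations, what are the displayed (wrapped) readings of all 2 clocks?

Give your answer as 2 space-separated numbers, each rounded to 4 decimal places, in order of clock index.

After op 1 tick(9): ref=9.0000 raw=[10.8000 18.0000]
After op 2 tick(7): ref=16.0000 raw=[19.2000 32.0000]
After op 3 tick(8): ref=24.0000 raw=[28.8000 48.0000]
After op 4 sync(0): ref=24.0000 raw=[24.0000 48.0000]
Wrap final raw readings (mod 12): 24.0000 mod 12 = 0.0000; 48.0000 mod 12 = 0.0000

Answer: 0.0000 0.0000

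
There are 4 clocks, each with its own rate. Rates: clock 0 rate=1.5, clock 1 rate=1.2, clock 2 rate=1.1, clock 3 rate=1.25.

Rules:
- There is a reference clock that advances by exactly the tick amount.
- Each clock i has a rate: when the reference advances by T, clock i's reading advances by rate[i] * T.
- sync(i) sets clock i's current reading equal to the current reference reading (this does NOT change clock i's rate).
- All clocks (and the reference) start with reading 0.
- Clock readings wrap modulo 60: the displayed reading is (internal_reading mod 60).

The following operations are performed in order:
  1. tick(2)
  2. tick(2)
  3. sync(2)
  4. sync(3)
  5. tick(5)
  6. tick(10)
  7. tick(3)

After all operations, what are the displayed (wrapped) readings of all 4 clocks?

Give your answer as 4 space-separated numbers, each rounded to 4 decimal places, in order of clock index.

After op 1 tick(2): ref=2.0000 raw=[3.0000 2.4000 2.2000 2.5000]
After op 2 tick(2): ref=4.0000 raw=[6.0000 4.8000 4.4000 5.0000]
After op 3 sync(2): ref=4.0000 raw=[6.0000 4.8000 4.0000 5.0000]
After op 4 sync(3): ref=4.0000 raw=[6.0000 4.8000 4.0000 4.0000]
After op 5 tick(5): ref=9.0000 raw=[13.5000 10.8000 9.5000 10.2500]
After op 6 tick(10): ref=19.0000 raw=[28.5000 22.8000 20.5000 22.7500]
After op 7 tick(3): ref=22.0000 raw=[33.0000 26.4000 23.8000 26.5000]
Wrap final raw readings (mod 60): 33.0000 mod 60 = 33.0000; 26.4000 mod 60 = 26.4000; 23.8000 mod 60 = 23.8000; 26.5000 mod 60 = 26.5000

Answer: 33.0000 26.4000 23.8000 26.5000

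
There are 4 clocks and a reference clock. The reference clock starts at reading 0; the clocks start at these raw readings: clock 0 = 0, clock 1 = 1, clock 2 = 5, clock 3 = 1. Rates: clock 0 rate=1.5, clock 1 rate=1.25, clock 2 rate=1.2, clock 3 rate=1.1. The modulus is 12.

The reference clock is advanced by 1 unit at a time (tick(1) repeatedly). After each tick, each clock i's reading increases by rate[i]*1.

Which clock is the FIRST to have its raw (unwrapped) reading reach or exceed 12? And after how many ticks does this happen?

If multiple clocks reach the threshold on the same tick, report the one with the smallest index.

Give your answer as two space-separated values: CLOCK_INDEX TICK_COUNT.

clock 0: start=0, rate=1.5, needs 12-0 = 12; ticks = ceil(12/1.5) = ceil(8.0000) = 8; reading at tick 8 = 0 + 1.5*8 = 12.0000
clock 1: start=1, rate=1.25, needs 12-1 = 11; ticks = ceil(11/1.25) = ceil(8.8000) = 9; reading at tick 9 = 1 + 1.25*9 = 12.2500
clock 2: start=5, rate=1.2, needs 12-5 = 7; ticks = ceil(7/1.2) = ceil(5.8333) = 6; reading at tick 6 = 5 + 1.2*6 = 12.2000
clock 3: start=1, rate=1.1, needs 12-1 = 11; ticks = ceil(11/1.1) = ceil(10.0000) = 10; reading at tick 10 = 1 + 1.1*10 = 12.0000
Minimum tick count = 6; winners = [2]; smallest index = 2

Answer: 2 6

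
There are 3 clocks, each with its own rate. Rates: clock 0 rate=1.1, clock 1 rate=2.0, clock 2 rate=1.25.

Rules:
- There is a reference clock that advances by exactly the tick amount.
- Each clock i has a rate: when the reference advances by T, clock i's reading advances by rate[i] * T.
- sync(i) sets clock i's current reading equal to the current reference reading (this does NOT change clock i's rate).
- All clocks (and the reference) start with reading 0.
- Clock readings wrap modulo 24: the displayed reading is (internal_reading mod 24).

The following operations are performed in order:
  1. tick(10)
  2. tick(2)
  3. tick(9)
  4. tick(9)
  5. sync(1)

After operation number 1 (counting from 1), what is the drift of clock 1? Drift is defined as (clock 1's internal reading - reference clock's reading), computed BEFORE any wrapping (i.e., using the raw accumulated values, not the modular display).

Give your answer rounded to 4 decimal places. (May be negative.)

Answer: 10.0000

Derivation:
After op 1 tick(10): ref=10.0000 raw=[11.0000 20.0000 12.5000]
Drift of clock 1 after op 1: 20.0000 - 10.0000 = 10.0000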